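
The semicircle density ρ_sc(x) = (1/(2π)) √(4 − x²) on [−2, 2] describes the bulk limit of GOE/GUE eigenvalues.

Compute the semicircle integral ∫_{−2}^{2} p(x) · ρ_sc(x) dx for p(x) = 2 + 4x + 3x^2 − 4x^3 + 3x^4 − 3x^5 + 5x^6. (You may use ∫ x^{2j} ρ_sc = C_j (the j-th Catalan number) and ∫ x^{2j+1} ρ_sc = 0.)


Write p(x) = Σ a_i x^i, split into monomials and integrate each against ρ_sc separately.
Using ∫ x^{2j} ρ_sc = C_j = (1/(j+1)) C(2j, j) (Catalan numbers) and ∫ x^{2j+1} ρ_sc = 0 (odd monomials vanish by symmetry):
  i = 0 (even): a_0 · C_{0} = 2 · 1 = 2
  i = 1 (odd): ∫ x^1 ρ_sc = 0 (vanishes)
  i = 2 (even): a_2 · C_{1} = 3 · 1 = 3
  i = 3 (odd): ∫ x^3 ρ_sc = 0 (vanishes)
  i = 4 (even): a_4 · C_{2} = 3 · 2 = 6
  i = 5 (odd): ∫ x^5 ρ_sc = 0 (vanishes)
  i = 6 (even): a_6 · C_{3} = 5 · 5 = 25

Summing the contributions: ∫_{−2}^{2} p(x) ρ_sc(x) dx = 2 + 3 + 6 + 25 = 36.


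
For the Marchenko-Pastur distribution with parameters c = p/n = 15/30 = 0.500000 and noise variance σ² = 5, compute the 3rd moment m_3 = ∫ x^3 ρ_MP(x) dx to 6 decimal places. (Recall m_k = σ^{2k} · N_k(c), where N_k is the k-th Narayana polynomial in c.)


E[X³] = σ⁶ (1 + 3c + c²) (third MP moment). With σ² = 5 (so σ⁶ = 125) and c = 15/30 = 0.500000: E[X³] = 125 · (1 + 3·0.500000 + (0.500000)²) = 125 · 2.750000.

So E[X^3] = 343.750000.


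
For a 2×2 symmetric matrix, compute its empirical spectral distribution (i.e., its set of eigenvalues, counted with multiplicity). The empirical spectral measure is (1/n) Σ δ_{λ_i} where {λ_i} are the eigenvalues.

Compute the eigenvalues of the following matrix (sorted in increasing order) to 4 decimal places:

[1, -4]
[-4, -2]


Since M is real symmetric, both eigenvalues are real; they are the roots of det(λI − M) = λ² − (tr M) λ + det M.
tr M = 1 + (-2) = -1.
det M = 1·(-2) − (-4)² = -2 − 16 = -18.
Characteristic polynomial: λ² + λ − 18 = 0.
Discriminant Δ = (tr M)² − 4·det M = 1 − (-72) = 73; √Δ = 8.544004.
λ = (tr M ± √Δ)/2 = (-1 ± 8.544004)/2, giving (tr M − √Δ)/2 = -4.7720 and (tr M + √Δ)/2 = 3.7720.

Eigenvalues sorted in increasing order: [-4.7720, 3.7720].


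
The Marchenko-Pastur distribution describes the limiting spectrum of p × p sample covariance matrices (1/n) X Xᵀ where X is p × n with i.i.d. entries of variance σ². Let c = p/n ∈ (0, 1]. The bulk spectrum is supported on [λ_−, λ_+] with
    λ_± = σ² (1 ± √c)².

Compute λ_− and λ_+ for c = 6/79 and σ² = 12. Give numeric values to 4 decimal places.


c = 6/79 = 0.075949; √c = 0.275589.
λ_− = σ² (1 − √c)² = 12 · (1 − 0.275589)² = 12 · (0.724411)² = 6.297253.
λ_+ = σ² (1 + √c)² = 12 · (1 + 0.275589)² = 12 · (1.275589)² = 19.525531.

Rounded to 4 decimal places: λ_− ≈ 6.2973, λ_+ ≈ 19.5255.


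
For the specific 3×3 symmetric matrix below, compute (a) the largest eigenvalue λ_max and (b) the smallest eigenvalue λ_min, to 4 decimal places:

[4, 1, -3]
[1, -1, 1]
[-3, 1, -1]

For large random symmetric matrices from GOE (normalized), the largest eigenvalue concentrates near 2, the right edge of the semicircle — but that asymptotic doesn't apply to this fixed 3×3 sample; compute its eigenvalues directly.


Since M is real symmetric, all three eigenvalues are real; they are the roots of det(λI − M) = λ³ − (tr M) λ² + s λ − det M, where s is the sum of the principal 2×2 minors.
tr M = 4 + (-1) + (-1) = 2.
s = (4·(-1) − 1²) + (4·(-1) − (-3)²) + ((-1)·(-1) − 1²) = -5 + (-13) + 0 = -18.
det M (expand along row 1) = 4·0 − 1·2 + (-3)·(-2) = 4.
Characteristic polynomial: λ³ − 2λ² − 18λ − 4 = 0.
Substitute λ = y + (tr M)/3 = y + 0.666667 to remove the quadratic term: y³ + p·y + q = 0 with p = s − (tr M)²/3 = -19.333333 and q = −2(tr M)³/27 + (tr M)·s/3 − det M = -16.592593.
Three real roots ⇒ use the trigonometric (Viète) form: r = 2√(−p/3) = 5.077182, φ = arccos(3q/(p·r)) = arccos(0.507114) = 1.038963 rad.
y_k = r·cos(φ/3 − 2πk/3) for k = 0, 1, 2 gives y = 4.775739, -0.895365, -3.880374.
λ_k = y_k + 0.666667 gives λ = 5.4424, -0.2287, -3.2137 (check: the sum is 2.0000 = tr M).

Hence λ_max = 5.4424 and λ_min = -3.2137.


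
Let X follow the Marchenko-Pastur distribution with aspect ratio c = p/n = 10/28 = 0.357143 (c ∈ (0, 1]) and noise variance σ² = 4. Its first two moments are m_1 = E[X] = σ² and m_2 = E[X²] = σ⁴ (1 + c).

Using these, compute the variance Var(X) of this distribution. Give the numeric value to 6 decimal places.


m_1 = E[X] = σ² = 4, so m_1² = 16.
m_2 = E[X²] = σ⁴ (1 + c) = 16 · (1 + 0.357143) = 16 · 1.357143 = 21.714286.
(Note m_2 − m_1² simplifies to c · σ⁴ = 0.357143 · 16.)

Var(X) = m_2 − m_1² = 21.714286 − 16 = 5.714286.


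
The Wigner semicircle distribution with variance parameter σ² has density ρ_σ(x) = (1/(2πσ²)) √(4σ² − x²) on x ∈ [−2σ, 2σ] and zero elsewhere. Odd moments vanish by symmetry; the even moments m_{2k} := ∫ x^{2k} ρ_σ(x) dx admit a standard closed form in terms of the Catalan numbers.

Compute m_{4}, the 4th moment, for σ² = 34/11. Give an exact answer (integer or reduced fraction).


By the scaled semicircle moment identity, m_{2k} = σ^{2k} · C_k with k = 2.
C_2 = (1/(k+1)) · C(2k, k) = (1/3) · C(4, 2) = (1/3) · 6 = 2.
σ^{2k} = (σ²)^k = (34/11)^2 = 1156/121.

Therefore m_{4} = σ^{4} · C_2 = (1156/121) · 2 = 2312/121.


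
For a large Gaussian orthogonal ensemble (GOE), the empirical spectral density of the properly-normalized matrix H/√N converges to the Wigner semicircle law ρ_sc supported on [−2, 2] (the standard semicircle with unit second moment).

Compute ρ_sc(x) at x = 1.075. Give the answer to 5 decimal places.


ρ_sc(x) = (1/(2π)) √(4 − x²). With x = 1.075:
  4 − x² = 4 − (1.075)² = 4 − 1.155625 = 2.844375.
  √(4 − x²) = 1.686527.
  1/(2π) = 0.159155.
  ρ_sc(1.075) = 0.159155 · 1.686527 = 0.268419.

Rounded to 5 decimal places: ρ_sc(1.075) ≈ 0.26842.


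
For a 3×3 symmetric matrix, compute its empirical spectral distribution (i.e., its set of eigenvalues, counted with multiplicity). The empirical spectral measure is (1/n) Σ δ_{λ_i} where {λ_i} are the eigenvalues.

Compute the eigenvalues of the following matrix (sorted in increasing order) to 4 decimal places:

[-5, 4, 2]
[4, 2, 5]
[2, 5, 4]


Since M is real symmetric, all three eigenvalues are real; they are the roots of det(λI − M) = λ³ − (tr M) λ² + s λ − det M, where s is the sum of the principal 2×2 minors.
tr M = -5 + 2 + 4 = 1.
s = ((-5)·2 − 4²) + ((-5)·4 − 2²) + (2·4 − 5²) = -26 + (-24) + (-17) = -67.
det M (expand along row 1) = (-5)·(-17) − 4·6 + 2·16 = 93.
Characteristic polynomial: λ³ − λ² − 67λ − 93 = 0.
Substitute λ = y + (tr M)/3 = y + 0.333333 to remove the quadratic term: y³ + p·y + q = 0 with p = s − (tr M)²/3 = -67.333333 and q = −2(tr M)³/27 + (tr M)·s/3 − det M = -115.407407.
Three real roots ⇒ use the trigonometric (Viète) form: r = 2√(−p/3) = 9.475114, φ = arccos(3q/(p·r)) = arccos(0.542676) = 0.997177 rad.
y_k = r·cos(φ/3 − 2πk/3) for k = 0, 1, 2 gives y = 8.956488, -1.800684, -7.155804.
λ_k = y_k + 0.333333 gives λ = 9.2898, -1.4674, -6.8225 (check: the sum is 1.0000 = tr M).

Eigenvalues sorted in increasing order: [-6.8225, -1.4674, 9.2898].


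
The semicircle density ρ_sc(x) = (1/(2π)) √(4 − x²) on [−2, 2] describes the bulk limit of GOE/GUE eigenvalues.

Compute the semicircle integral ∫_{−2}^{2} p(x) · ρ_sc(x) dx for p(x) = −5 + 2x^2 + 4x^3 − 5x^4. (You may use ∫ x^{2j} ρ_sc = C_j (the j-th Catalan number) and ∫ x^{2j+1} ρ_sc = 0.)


Write p(x) = Σ a_i x^i, split into monomials and integrate each against ρ_sc separately.
Using ∫ x^{2j} ρ_sc = C_j = (1/(j+1)) C(2j, j) (Catalan numbers) and ∫ x^{2j+1} ρ_sc = 0 (odd monomials vanish by symmetry):
  i = 0 (even): a_0 · C_{0} = -5 · 1 = -5
  i = 2 (even): a_2 · C_{1} = 2 · 1 = 2
  i = 3 (odd): ∫ x^3 ρ_sc = 0 (vanishes)
  i = 4 (even): a_4 · C_{2} = -5 · 2 = -10

Summing the contributions: ∫_{−2}^{2} p(x) ρ_sc(x) dx = (-5) + 2 + (-10) = -13.


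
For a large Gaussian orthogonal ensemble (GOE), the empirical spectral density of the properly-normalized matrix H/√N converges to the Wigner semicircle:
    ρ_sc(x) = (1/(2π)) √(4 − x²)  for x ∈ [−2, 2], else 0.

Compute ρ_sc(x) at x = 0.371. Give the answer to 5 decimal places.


ρ_sc(x) = (1/(2π)) √(4 − x²). With x = 0.371:
  4 − x² = 4 − (0.371)² = 4 − 0.137641 = 3.862359.
  √(4 − x²) = 1.965289.
  1/(2π) = 0.159155.
  ρ_sc(0.371) = 0.159155 · 1.965289 = 0.312785.

Rounded to 5 decimal places: ρ_sc(0.371) ≈ 0.31279.


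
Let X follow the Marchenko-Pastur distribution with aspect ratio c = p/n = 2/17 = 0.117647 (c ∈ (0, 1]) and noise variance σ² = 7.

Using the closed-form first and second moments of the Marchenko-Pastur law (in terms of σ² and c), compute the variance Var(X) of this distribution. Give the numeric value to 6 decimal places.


Recall the MP moments m_1 = E[X] = σ² and m_2 = E[X²] = σ⁴ (1 + c).
m_1 = E[X] = σ² = 7, so m_1² = 49.
m_2 = E[X²] = σ⁴ (1 + c) = 49 · (1 + 0.117647) = 49 · 1.117647 = 54.764706.
(Note m_2 − m_1² simplifies to c · σ⁴ = 0.117647 · 49.)

Var(X) = m_2 − m_1² = 54.764706 − 49 = 5.764706.


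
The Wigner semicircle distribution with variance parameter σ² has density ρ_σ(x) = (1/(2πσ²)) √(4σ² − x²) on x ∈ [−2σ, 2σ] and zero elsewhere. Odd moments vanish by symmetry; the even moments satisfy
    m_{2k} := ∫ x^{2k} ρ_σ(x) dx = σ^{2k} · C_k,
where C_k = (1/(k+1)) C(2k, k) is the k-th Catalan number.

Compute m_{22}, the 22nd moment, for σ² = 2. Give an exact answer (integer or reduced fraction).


By the scaled semicircle moment identity, m_{2k} = σ^{2k} · C_k with k = 11.
C_11 = (1/(k+1)) · C(2k, k) = (1/12) · C(22, 11) = (1/12) · 705432 = 58786.
σ^{2k} = (σ²)^k = (2)^11 = 2048.

Therefore m_{22} = σ^{22} · C_11 = 2048 · 58786 = 120393728.


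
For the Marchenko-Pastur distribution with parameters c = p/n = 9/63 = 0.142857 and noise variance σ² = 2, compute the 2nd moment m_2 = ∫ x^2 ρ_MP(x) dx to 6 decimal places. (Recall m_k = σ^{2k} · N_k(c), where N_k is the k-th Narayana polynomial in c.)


E[X²] = σ⁴ (1 + c) (second MP moment). With σ² = 2 (so σ⁴ = 4) and c = 9/63 = 0.142857: E[X²] = 4 · (1 + 0.142857) = 4 · 1.142857.

So E[X^2] = 4.571429.


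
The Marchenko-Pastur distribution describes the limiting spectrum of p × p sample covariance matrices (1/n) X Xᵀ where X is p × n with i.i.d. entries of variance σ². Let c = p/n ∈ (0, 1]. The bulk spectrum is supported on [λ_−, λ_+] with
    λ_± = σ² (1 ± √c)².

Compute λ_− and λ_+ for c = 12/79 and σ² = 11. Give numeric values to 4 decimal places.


c = 12/79 = 0.151899; √c = 0.389742.
λ_− = σ² (1 − √c)² = 11 · (1 − 0.389742)² = 11 · (0.610258)² = 4.096565.
λ_+ = σ² (1 + √c)² = 11 · (1 + 0.389742)² = 11 · (1.389742)² = 21.245207.

Rounded to 4 decimal places: λ_− ≈ 4.0966, λ_+ ≈ 21.2452.


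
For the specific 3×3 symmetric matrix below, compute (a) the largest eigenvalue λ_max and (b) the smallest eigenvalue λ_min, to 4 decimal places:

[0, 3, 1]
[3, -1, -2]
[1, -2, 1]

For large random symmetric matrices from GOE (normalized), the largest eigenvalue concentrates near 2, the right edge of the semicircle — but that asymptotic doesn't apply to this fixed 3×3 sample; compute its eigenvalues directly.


Since M is real symmetric, all three eigenvalues are real; they are the roots of det(λI − M) = λ³ − (tr M) λ² + s λ − det M, where s is the sum of the principal 2×2 minors.
tr M = 0 + (-1) + 1 = 0.
s = (0·(-1) − 3²) + (0·1 − 1²) + ((-1)·1 − (-2)²) = -9 + (-1) + (-5) = -15.
det M (expand along row 1) = 0·(-5) − 3·5 + 1·(-5) = -20.
Characteristic polynomial: λ³ − 15λ + 20 = 0.
Substitute λ = y + (tr M)/3 = y + 0.000000 to remove the quadratic term: y³ + p·y + q = 0 with p = s − (tr M)²/3 = -15.000000 and q = −2(tr M)³/27 + (tr M)·s/3 − det M = 20.000000.
Three real roots ⇒ use the trigonometric (Viète) form: r = 2√(−p/3) = 4.472136, φ = arccos(3q/(p·r)) = arccos(-0.894427) = 2.677945 rad.
y_k = r·cos(φ/3 − 2πk/3) for k = 0, 1, 2 gives y = 2.805603, 1.613230, -4.418833.
λ_k = y_k + 0.000000 gives λ = 2.8056, 1.6132, -4.4188 (check: the sum is 0.0000 = tr M).

Hence λ_max = 2.8056 and λ_min = -4.4188.


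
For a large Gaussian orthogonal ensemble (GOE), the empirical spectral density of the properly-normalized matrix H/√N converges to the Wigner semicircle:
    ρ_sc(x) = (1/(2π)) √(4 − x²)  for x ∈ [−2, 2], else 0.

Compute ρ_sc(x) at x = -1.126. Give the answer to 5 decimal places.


ρ_sc(x) = (1/(2π)) √(4 − x²). With x = -1.126:
  4 − x² = 4 − (-1.126)² = 4 − 1.267876 = 2.732124.
  √(4 − x²) = 1.652914.
  1/(2π) = 0.159155.
  ρ_sc(-1.126) = 0.159155 · 1.652914 = 0.263069.

Rounded to 5 decimal places: ρ_sc(-1.126) ≈ 0.26307.


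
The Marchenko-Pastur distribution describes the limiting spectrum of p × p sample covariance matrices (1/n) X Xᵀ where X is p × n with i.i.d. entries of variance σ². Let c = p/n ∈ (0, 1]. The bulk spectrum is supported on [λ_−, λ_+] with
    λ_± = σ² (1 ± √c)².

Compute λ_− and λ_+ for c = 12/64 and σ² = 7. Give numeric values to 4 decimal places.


c = 12/64 = 0.187500; √c = 0.433013.
λ_− = σ² (1 − √c)² = 7 · (1 − 0.433013)² = 7 · (0.566987)² = 2.250322.
λ_+ = σ² (1 + √c)² = 7 · (1 + 0.433013)² = 7 · (1.433013)² = 14.374678.

Rounded to 4 decimal places: λ_− ≈ 2.2503, λ_+ ≈ 14.3747.


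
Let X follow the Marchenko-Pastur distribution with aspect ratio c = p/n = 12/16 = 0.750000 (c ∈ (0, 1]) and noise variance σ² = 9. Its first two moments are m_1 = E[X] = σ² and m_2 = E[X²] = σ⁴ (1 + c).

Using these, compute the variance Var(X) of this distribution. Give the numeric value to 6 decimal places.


m_1 = E[X] = σ² = 9, so m_1² = 81.
m_2 = E[X²] = σ⁴ (1 + c) = 81 · (1 + 0.750000) = 81 · 1.750000 = 141.750000.
(Note m_2 − m_1² simplifies to c · σ⁴ = 0.750000 · 81.)

Var(X) = m_2 − m_1² = 141.750000 − 81 = 60.750000.


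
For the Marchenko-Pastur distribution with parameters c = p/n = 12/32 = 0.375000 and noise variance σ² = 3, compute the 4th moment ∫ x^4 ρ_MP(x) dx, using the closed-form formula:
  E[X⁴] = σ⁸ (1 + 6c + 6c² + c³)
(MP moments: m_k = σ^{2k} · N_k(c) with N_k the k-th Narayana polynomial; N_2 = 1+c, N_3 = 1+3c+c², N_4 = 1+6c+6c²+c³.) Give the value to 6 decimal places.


E[X⁴] = σ⁸ (1 + 6c + 6c² + c³) (fourth MP moment). With σ² = 3 (so σ⁸ = 81) and c = 12/32 = 0.375000: E[X⁴] = 81 · (1 + 6·0.375000 + 6·(0.375000)² + (0.375000)³) = 81 · 4.146484.

So E[X^4] = 335.865234.


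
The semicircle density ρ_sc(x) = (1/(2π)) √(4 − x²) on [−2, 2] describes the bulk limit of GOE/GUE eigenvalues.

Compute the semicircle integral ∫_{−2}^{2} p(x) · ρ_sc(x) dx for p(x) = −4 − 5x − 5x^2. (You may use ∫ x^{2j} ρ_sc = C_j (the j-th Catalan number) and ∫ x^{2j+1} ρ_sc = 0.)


Write p(x) = Σ a_i x^i, split into monomials and integrate each against ρ_sc separately.
Using ∫ x^{2j} ρ_sc = C_j = (1/(j+1)) C(2j, j) (Catalan numbers) and ∫ x^{2j+1} ρ_sc = 0 (odd monomials vanish by symmetry):
  i = 0 (even): a_0 · C_{0} = -4 · 1 = -4
  i = 1 (odd): ∫ x^1 ρ_sc = 0 (vanishes)
  i = 2 (even): a_2 · C_{1} = -5 · 1 = -5

Summing the contributions: ∫_{−2}^{2} p(x) ρ_sc(x) dx = (-4) + (-5) = -9.


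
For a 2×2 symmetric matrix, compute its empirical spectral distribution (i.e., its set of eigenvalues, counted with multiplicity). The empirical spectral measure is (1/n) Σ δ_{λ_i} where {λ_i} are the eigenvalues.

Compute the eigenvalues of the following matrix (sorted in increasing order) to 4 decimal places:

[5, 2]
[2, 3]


Since M is real symmetric, both eigenvalues are real; they are the roots of det(λI − M) = λ² − (tr M) λ + det M.
tr M = 5 + 3 = 8.
det M = 5·3 − 2² = 15 − 4 = 11.
Characteristic polynomial: λ² − 8λ + 11 = 0.
Discriminant Δ = (tr M)² − 4·det M = 64 − 44 = 20; √Δ = 4.472136.
λ = (tr M ± √Δ)/2 = (8 ± 4.472136)/2, giving (tr M − √Δ)/2 = 1.7639 and (tr M + √Δ)/2 = 6.2361.

Eigenvalues sorted in increasing order: [1.7639, 6.2361].


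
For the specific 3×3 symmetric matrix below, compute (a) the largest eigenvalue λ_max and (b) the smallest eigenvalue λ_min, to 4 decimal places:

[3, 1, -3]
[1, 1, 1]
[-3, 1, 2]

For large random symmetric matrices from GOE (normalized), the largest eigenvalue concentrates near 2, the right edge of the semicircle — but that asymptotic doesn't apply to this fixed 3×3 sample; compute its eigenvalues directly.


Since M is real symmetric, all three eigenvalues are real; they are the roots of det(λI − M) = λ³ − (tr M) λ² + s λ − det M, where s is the sum of the principal 2×2 minors.
tr M = 3 + 1 + 2 = 6.
s = (3·1 − 1²) + (3·2 − (-3)²) + (1·2 − 1²) = 2 + (-3) + 1 = 0.
det M (expand along row 1) = 3·1 − 1·5 + (-3)·4 = -14.
Characteristic polynomial: λ³ − 6λ² + 14 = 0.
Substitute λ = y + (tr M)/3 = y + 2.000000 to remove the quadratic term: y³ + p·y + q = 0 with p = s − (tr M)²/3 = -12.000000 and q = −2(tr M)³/27 + (tr M)·s/3 − det M = -2.000000.
Three real roots ⇒ use the trigonometric (Viète) form: r = 2√(−p/3) = 4.000000, φ = arccos(3q/(p·r)) = arccos(0.125000) = 1.445468 rad.
y_k = r·cos(φ/3 − 2πk/3) for k = 0, 1, 2 gives y = 3.544607, -0.167055, -3.377552.
λ_k = y_k + 2.000000 gives λ = 5.5446, 1.8329, -1.3776 (check: the sum is 6.0000 = tr M).

Hence λ_max = 5.5446 and λ_min = -1.3776.


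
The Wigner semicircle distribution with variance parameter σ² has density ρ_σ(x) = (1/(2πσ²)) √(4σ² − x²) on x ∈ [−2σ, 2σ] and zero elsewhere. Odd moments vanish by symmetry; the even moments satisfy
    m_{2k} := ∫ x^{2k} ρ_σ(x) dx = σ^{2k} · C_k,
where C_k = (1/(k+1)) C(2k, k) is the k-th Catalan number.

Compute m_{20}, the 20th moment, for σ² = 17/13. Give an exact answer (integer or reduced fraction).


By the scaled semicircle moment identity, m_{2k} = σ^{2k} · C_k with k = 10.
C_10 = (1/(k+1)) · C(2k, k) = (1/11) · C(20, 10) = (1/11) · 184756 = 16796.
σ^{2k} = (σ²)^k = (17/13)^10 = 2015993900449/137858491849.

Therefore m_{20} = σ^{20} · C_10 = (2015993900449/137858491849) · 16796 = 2604664119380108/10604499373.


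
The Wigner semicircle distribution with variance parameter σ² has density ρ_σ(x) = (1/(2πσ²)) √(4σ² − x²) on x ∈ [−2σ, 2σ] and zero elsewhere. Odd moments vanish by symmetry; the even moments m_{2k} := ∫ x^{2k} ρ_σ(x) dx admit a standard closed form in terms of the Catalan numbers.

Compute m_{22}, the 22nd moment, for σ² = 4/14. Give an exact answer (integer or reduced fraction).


By the scaled semicircle moment identity, m_{2k} = σ^{2k} · C_k with k = 11.
C_11 = (1/(k+1)) · C(2k, k) = (1/12) · C(22, 11) = (1/12) · 705432 = 58786.
σ^{2k} = (σ²)^k = (4/14)^11 = 2048/1977326743.

Therefore m_{22} = σ^{22} · C_11 = (2048/1977326743) · 58786 = 17199104/282475249.


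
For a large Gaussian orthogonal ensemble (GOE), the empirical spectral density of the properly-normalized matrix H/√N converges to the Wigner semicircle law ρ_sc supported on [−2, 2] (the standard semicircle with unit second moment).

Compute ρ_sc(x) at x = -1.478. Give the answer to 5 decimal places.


ρ_sc(x) = (1/(2π)) √(4 − x²). With x = -1.478:
  4 − x² = 4 − (-1.478)² = 4 − 2.184484 = 1.815516.
  √(4 − x²) = 1.347411.
  1/(2π) = 0.159155.
  ρ_sc(-1.478) = 0.159155 · 1.347411 = 0.214447.

Rounded to 5 decimal places: ρ_sc(-1.478) ≈ 0.21445.


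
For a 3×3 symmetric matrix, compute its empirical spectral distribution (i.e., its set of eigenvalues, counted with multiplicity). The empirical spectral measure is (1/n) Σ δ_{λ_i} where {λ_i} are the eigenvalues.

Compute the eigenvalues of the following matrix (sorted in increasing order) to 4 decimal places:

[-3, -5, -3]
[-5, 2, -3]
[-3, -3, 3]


Since M is real symmetric, all three eigenvalues are real; they are the roots of det(λI − M) = λ³ − (tr M) λ² + s λ − det M, where s is the sum of the principal 2×2 minors.
tr M = -3 + 2 + 3 = 2.
s = ((-3)·2 − (-5)²) + ((-3)·3 − (-3)²) + (2·3 − (-3)²) = -31 + (-18) + (-3) = -52.
det M (expand along row 1) = (-3)·(-3) − (-5)·(-24) + (-3)·21 = -174.
Characteristic polynomial: λ³ − 2λ² − 52λ + 174 = 0.
Substitute λ = y + (tr M)/3 = y + 0.666667 to remove the quadratic term: y³ + p·y + q = 0 with p = s − (tr M)²/3 = -53.333333 and q = −2(tr M)³/27 + (tr M)·s/3 − det M = 138.740741.
Three real roots ⇒ use the trigonometric (Viète) form: r = 2√(−p/3) = 8.432740, φ = arccos(3q/(p·r)) = arccos(-0.925460) = 2.753045 rad.
y_k = r·cos(φ/3 − 2πk/3) for k = 0, 1, 2 gives y = 5.124264, 3.237848, -8.362112.
λ_k = y_k + 0.666667 gives λ = 5.7909, 3.9045, -7.6954 (check: the sum is 2.0000 = tr M).

Eigenvalues sorted in increasing order: [-7.6954, 3.9045, 5.7909].


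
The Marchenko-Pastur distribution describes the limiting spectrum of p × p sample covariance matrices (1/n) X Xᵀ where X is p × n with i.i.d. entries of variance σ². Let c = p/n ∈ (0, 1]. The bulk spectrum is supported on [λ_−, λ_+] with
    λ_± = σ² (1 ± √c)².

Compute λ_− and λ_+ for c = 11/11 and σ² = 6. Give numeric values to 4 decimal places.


c = 11/11 = 1.000000; √c = 1.000000.
λ_− = σ² (1 − √c)² = 6 · (1 − 1.000000)² = 6 · (0.000000)² = 0.000000.
λ_+ = σ² (1 + √c)² = 6 · (1 + 1.000000)² = 6 · (2.000000)² = 24.000000.

Rounded to 4 decimal places: λ_− ≈ 0.0000, λ_+ ≈ 24.0000.


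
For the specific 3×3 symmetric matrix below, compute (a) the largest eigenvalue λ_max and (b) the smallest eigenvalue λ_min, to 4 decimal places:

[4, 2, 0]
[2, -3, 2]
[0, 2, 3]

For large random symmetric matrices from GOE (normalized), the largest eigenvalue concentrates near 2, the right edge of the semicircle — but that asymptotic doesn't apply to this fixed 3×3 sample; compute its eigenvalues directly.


Since M is real symmetric, all three eigenvalues are real; they are the roots of det(λI − M) = λ³ − (tr M) λ² + s λ − det M, where s is the sum of the principal 2×2 minors.
tr M = 4 + (-3) + 3 = 4.
s = (4·(-3) − 2²) + (4·3 − 0²) + ((-3)·3 − 2²) = -16 + 12 + (-13) = -17.
det M (expand along row 1) = 4·(-13) − 2·6 + 0·4 = -64.
Characteristic polynomial: λ³ − 4λ² − 17λ + 64 = 0.
Substitute λ = y + (tr M)/3 = y + 1.333333 to remove the quadratic term: y³ + p·y + q = 0 with p = s − (tr M)²/3 = -22.333333 and q = −2(tr M)³/27 + (tr M)·s/3 − det M = 36.592593.
Three real roots ⇒ use the trigonometric (Viète) form: r = 2√(−p/3) = 5.456902, φ = arccos(3q/(p·r)) = arccos(-0.900772) = 2.692340 rad.
y_k = r·cos(φ/3 − 2πk/3) for k = 0, 1, 2 gives y = 3.402968, 1.992861, -5.395830.
λ_k = y_k + 1.333333 gives λ = 4.7363, 3.3262, -4.0625 (check: the sum is 4.0000 = tr M).

Hence λ_max = 4.7363 and λ_min = -4.0625.


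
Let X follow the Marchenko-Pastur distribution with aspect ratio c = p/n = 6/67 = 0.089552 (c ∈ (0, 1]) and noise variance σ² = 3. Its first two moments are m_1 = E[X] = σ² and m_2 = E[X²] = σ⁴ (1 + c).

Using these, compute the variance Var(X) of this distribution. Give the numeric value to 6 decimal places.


m_1 = E[X] = σ² = 3, so m_1² = 9.
m_2 = E[X²] = σ⁴ (1 + c) = 9 · (1 + 0.089552) = 9 · 1.089552 = 9.805970.
(Note m_2 − m_1² simplifies to c · σ⁴ = 0.089552 · 9.)

Var(X) = m_2 − m_1² = 9.805970 − 9 = 0.805970.


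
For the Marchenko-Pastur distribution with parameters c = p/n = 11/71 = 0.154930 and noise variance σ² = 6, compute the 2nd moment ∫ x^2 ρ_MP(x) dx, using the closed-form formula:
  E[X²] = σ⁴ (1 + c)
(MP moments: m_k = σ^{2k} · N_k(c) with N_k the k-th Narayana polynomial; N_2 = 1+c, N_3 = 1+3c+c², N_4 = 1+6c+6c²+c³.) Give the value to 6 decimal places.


E[X²] = σ⁴ (1 + c) (second MP moment). With σ² = 6 (so σ⁴ = 36) and c = 11/71 = 0.154930: E[X²] = 36 · (1 + 0.154930) = 36 · 1.154930.

So E[X^2] = 41.577465.


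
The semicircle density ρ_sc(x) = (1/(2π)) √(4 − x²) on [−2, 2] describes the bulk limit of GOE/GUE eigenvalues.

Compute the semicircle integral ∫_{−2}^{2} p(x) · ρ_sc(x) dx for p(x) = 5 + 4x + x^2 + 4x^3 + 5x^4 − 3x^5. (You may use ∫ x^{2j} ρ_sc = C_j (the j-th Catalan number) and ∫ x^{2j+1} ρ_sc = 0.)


Write p(x) = Σ a_i x^i, split into monomials and integrate each against ρ_sc separately.
Using ∫ x^{2j} ρ_sc = C_j = (1/(j+1)) C(2j, j) (Catalan numbers) and ∫ x^{2j+1} ρ_sc = 0 (odd monomials vanish by symmetry):
  i = 0 (even): a_0 · C_{0} = 5 · 1 = 5
  i = 1 (odd): ∫ x^1 ρ_sc = 0 (vanishes)
  i = 2 (even): a_2 · C_{1} = 1 · 1 = 1
  i = 3 (odd): ∫ x^3 ρ_sc = 0 (vanishes)
  i = 4 (even): a_4 · C_{2} = 5 · 2 = 10
  i = 5 (odd): ∫ x^5 ρ_sc = 0 (vanishes)

Summing the contributions: ∫_{−2}^{2} p(x) ρ_sc(x) dx = 5 + 1 + 10 = 16.


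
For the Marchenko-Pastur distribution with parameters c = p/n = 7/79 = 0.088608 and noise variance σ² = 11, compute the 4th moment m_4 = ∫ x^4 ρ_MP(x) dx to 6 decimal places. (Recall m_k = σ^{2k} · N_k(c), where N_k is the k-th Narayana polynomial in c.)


E[X⁴] = σ⁸ (1 + 6c + 6c² + c³) (fourth MP moment). With σ² = 11 (so σ⁸ = 14641) and c = 7/79 = 0.088608: E[X⁴] = 14641 · (1 + 6·0.088608 + 6·(0.088608)² + (0.088608)³) = 14641 · 1.579449.

So E[X^4] = 23124.714130.


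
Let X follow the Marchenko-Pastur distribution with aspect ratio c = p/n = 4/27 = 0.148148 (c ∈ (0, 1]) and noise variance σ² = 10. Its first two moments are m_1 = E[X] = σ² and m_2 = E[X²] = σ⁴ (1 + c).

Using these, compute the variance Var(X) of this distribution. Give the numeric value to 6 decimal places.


m_1 = E[X] = σ² = 10, so m_1² = 100.
m_2 = E[X²] = σ⁴ (1 + c) = 100 · (1 + 0.148148) = 100 · 1.148148 = 114.814815.
(Note m_2 − m_1² simplifies to c · σ⁴ = 0.148148 · 100.)

Var(X) = m_2 − m_1² = 114.814815 − 100 = 14.814815.


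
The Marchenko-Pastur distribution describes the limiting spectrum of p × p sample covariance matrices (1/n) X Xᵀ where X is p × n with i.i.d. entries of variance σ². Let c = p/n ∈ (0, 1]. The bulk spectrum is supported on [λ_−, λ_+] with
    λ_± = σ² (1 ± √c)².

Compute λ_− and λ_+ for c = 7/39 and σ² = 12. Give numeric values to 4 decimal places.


c = 7/39 = 0.179487; √c = 0.423659.
λ_− = σ² (1 − √c)² = 12 · (1 − 0.423659)² = 12 · (0.576341)² = 3.986024.
λ_+ = σ² (1 + √c)² = 12 · (1 + 0.423659)² = 12 · (1.423659)² = 24.321669.

Rounded to 4 decimal places: λ_− ≈ 3.9860, λ_+ ≈ 24.3217.


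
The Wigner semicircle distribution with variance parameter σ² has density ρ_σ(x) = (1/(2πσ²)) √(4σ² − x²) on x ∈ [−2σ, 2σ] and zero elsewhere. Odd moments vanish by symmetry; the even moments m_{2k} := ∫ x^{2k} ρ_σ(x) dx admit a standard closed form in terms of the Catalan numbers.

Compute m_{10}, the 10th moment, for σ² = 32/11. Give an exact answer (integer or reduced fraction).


By the scaled semicircle moment identity, m_{2k} = σ^{2k} · C_k with k = 5.
C_5 = (1/(k+1)) · C(2k, k) = (1/6) · C(10, 5) = (1/6) · 252 = 42.
σ^{2k} = (σ²)^k = (32/11)^5 = 33554432/161051.

Therefore m_{10} = σ^{10} · C_5 = (33554432/161051) · 42 = 1409286144/161051.


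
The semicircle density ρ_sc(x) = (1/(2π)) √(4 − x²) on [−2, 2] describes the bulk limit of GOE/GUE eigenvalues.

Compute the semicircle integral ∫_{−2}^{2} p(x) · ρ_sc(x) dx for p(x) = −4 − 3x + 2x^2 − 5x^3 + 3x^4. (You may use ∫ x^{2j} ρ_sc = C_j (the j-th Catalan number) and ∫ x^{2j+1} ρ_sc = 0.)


Write p(x) = Σ a_i x^i, split into monomials and integrate each against ρ_sc separately.
Using ∫ x^{2j} ρ_sc = C_j = (1/(j+1)) C(2j, j) (Catalan numbers) and ∫ x^{2j+1} ρ_sc = 0 (odd monomials vanish by symmetry):
  i = 0 (even): a_0 · C_{0} = -4 · 1 = -4
  i = 1 (odd): ∫ x^1 ρ_sc = 0 (vanishes)
  i = 2 (even): a_2 · C_{1} = 2 · 1 = 2
  i = 3 (odd): ∫ x^3 ρ_sc = 0 (vanishes)
  i = 4 (even): a_4 · C_{2} = 3 · 2 = 6

Summing the contributions: ∫_{−2}^{2} p(x) ρ_sc(x) dx = (-4) + 2 + 6 = 4.


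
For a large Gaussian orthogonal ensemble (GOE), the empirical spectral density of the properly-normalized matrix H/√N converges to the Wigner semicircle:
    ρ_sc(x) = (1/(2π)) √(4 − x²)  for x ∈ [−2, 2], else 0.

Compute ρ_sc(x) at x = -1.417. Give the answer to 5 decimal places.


ρ_sc(x) = (1/(2π)) √(4 − x²). With x = -1.417:
  4 − x² = 4 − (-1.417)² = 4 − 2.007889 = 1.992111.
  √(4 − x²) = 1.411422.
  1/(2π) = 0.159155.
  ρ_sc(-1.417) = 0.159155 · 1.411422 = 0.224635.

Rounded to 5 decimal places: ρ_sc(-1.417) ≈ 0.22463.


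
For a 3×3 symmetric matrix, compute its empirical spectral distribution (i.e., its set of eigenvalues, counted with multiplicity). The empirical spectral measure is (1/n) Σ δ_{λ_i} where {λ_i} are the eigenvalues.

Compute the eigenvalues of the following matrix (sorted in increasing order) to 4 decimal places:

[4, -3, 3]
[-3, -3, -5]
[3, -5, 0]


Since M is real symmetric, all three eigenvalues are real; they are the roots of det(λI − M) = λ³ − (tr M) λ² + s λ − det M, where s is the sum of the principal 2×2 minors.
tr M = 4 + (-3) + 0 = 1.
s = (4·(-3) − (-3)²) + (4·0 − 3²) + ((-3)·0 − (-5)²) = -21 + (-9) + (-25) = -55.
det M (expand along row 1) = 4·(-25) − (-3)·15 + 3·24 = 17.
Characteristic polynomial: λ³ − λ² − 55λ − 17 = 0.
Substitute λ = y + (tr M)/3 = y + 0.333333 to remove the quadratic term: y³ + p·y + q = 0 with p = s − (tr M)²/3 = -55.333333 and q = −2(tr M)³/27 + (tr M)·s/3 − det M = -35.407407.
Three real roots ⇒ use the trigonometric (Viète) form: r = 2√(−p/3) = 8.589399, φ = arccos(3q/(p·r)) = arccos(0.223494) = 1.345399 rad.
y_k = r·cos(φ/3 − 2πk/3) for k = 0, 1, 2 gives y = 7.740021, -0.644736, -7.095284.
λ_k = y_k + 0.333333 gives λ = 8.0734, -0.3114, -6.7620 (check: the sum is 1.0000 = tr M).

Eigenvalues sorted in increasing order: [-6.7620, -0.3114, 8.0734].


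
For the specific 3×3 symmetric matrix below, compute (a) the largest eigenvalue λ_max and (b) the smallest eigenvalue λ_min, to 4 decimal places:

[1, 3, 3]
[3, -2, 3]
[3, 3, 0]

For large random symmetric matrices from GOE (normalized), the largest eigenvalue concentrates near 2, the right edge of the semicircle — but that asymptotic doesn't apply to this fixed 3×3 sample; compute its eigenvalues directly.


Since M is real symmetric, all three eigenvalues are real; they are the roots of det(λI − M) = λ³ − (tr M) λ² + s λ − det M, where s is the sum of the principal 2×2 minors.
tr M = 1 + (-2) + 0 = -1.
s = (1·(-2) − 3²) + (1·0 − 3²) + ((-2)·0 − 3²) = -11 + (-9) + (-9) = -29.
det M (expand along row 1) = 1·(-9) − 3·(-9) + 3·15 = 63.
Characteristic polynomial: λ³ + λ² − 29λ − 63 = 0.
Substitute λ = y + (tr M)/3 = y − 0.333333 to remove the quadratic term: y³ + p·y + q = 0 with p = s − (tr M)²/3 = -29.333333 and q = −2(tr M)³/27 + (tr M)·s/3 − det M = -53.259259.
Three real roots ⇒ use the trigonometric (Viète) form: r = 2√(−p/3) = 6.253888, φ = arccos(3q/(p·r)) = arccos(0.870973) = 0.513616 rad.
y_k = r·cos(φ/3 − 2πk/3) for k = 0, 1, 2 gives y = 6.162457, -2.158498, -4.003958.
λ_k = y_k − 0.333333 gives λ = 5.8291, -2.4918, -4.3373 (check: the sum is -1.0000 = tr M).

Hence λ_max = 5.8291 and λ_min = -4.3373.


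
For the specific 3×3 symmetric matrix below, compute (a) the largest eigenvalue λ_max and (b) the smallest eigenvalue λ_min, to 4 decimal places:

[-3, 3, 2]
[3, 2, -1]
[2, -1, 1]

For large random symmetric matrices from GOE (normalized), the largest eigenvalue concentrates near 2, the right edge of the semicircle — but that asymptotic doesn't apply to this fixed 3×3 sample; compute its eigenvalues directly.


Since M is real symmetric, all three eigenvalues are real; they are the roots of det(λI − M) = λ³ − (tr M) λ² + s λ − det M, where s is the sum of the principal 2×2 minors.
tr M = -3 + 2 + 1 = 0.
s = ((-3)·2 − 3²) + ((-3)·1 − 2²) + (2·1 − (-1)²) = -15 + (-7) + 1 = -21.
det M (expand along row 1) = (-3)·1 − 3·5 + 2·(-7) = -32.
Characteristic polynomial: λ³ − 21λ + 32 = 0.
Substitute λ = y + (tr M)/3 = y + 0.000000 to remove the quadratic term: y³ + p·y + q = 0 with p = s − (tr M)²/3 = -21.000000 and q = −2(tr M)³/27 + (tr M)·s/3 − det M = 32.000000.
Three real roots ⇒ use the trigonometric (Viète) form: r = 2√(−p/3) = 5.291503, φ = arccos(3q/(p·r)) = arccos(-0.863919) = 2.613796 rad.
y_k = r·cos(φ/3 − 2πk/3) for k = 0, 1, 2 gives y = 3.406981, 1.802841, -5.209822.
λ_k = y_k + 0.000000 gives λ = 3.4070, 1.8028, -5.2098 (check: the sum is 0.0000 = tr M).

Hence λ_max = 3.4070 and λ_min = -5.2098.


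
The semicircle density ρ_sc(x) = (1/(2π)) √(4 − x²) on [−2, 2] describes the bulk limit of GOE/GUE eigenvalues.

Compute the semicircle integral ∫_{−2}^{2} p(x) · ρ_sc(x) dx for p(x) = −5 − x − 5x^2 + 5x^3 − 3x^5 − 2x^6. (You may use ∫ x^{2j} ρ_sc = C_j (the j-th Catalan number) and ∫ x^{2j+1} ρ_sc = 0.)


Write p(x) = Σ a_i x^i, split into monomials and integrate each against ρ_sc separately.
Using ∫ x^{2j} ρ_sc = C_j = (1/(j+1)) C(2j, j) (Catalan numbers) and ∫ x^{2j+1} ρ_sc = 0 (odd monomials vanish by symmetry):
  i = 0 (even): a_0 · C_{0} = -5 · 1 = -5
  i = 1 (odd): ∫ x^1 ρ_sc = 0 (vanishes)
  i = 2 (even): a_2 · C_{1} = -5 · 1 = -5
  i = 3 (odd): ∫ x^3 ρ_sc = 0 (vanishes)
  i = 5 (odd): ∫ x^5 ρ_sc = 0 (vanishes)
  i = 6 (even): a_6 · C_{3} = -2 · 5 = -10

Summing the contributions: ∫_{−2}^{2} p(x) ρ_sc(x) dx = (-5) + (-5) + (-10) = -20.


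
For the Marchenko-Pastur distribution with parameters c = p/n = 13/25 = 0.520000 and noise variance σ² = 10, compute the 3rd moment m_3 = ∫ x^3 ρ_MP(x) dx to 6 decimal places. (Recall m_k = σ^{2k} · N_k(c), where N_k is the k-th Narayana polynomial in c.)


E[X³] = σ⁶ (1 + 3c + c²) (third MP moment). With σ² = 10 (so σ⁶ = 1000) and c = 13/25 = 0.520000: E[X³] = 1000 · (1 + 3·0.520000 + (0.520000)²) = 1000 · 2.830400.

So E[X^3] = 2830.400000.


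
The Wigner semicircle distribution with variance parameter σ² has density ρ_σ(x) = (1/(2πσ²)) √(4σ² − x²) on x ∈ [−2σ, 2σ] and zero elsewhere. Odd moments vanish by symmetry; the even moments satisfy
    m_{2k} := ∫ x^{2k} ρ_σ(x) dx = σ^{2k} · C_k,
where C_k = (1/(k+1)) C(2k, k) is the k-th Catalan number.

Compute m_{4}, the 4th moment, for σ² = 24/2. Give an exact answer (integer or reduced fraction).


By the scaled semicircle moment identity, m_{2k} = σ^{2k} · C_k with k = 2.
C_2 = (1/(k+1)) · C(2k, k) = (1/3) · C(4, 2) = (1/3) · 6 = 2.
σ^{2k} = (σ²)^k = (24/2)^2 = 144.

Therefore m_{4} = σ^{4} · C_2 = 144 · 2 = 288.


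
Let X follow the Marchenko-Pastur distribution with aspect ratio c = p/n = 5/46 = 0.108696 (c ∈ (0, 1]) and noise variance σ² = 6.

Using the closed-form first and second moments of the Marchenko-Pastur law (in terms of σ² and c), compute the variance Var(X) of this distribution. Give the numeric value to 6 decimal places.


Recall the MP moments m_1 = E[X] = σ² and m_2 = E[X²] = σ⁴ (1 + c).
m_1 = E[X] = σ² = 6, so m_1² = 36.
m_2 = E[X²] = σ⁴ (1 + c) = 36 · (1 + 0.108696) = 36 · 1.108696 = 39.913043.
(Note m_2 − m_1² simplifies to c · σ⁴ = 0.108696 · 36.)

Var(X) = m_2 − m_1² = 39.913043 − 36 = 3.913043.


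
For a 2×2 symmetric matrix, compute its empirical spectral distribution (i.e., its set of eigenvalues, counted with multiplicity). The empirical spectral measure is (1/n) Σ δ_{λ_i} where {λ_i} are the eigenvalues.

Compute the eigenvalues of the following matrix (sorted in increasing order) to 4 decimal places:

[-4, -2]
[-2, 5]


Since M is real symmetric, both eigenvalues are real; they are the roots of det(λI − M) = λ² − (tr M) λ + det M.
tr M = -4 + 5 = 1.
det M = (-4)·5 − (-2)² = -20 − 4 = -24.
Characteristic polynomial: λ² − λ − 24 = 0.
Discriminant Δ = (tr M)² − 4·det M = 1 − (-96) = 97; √Δ = 9.848858.
λ = (tr M ± √Δ)/2 = (1 ± 9.848858)/2, giving (tr M − √Δ)/2 = -4.4244 and (tr M + √Δ)/2 = 5.4244.

Eigenvalues sorted in increasing order: [-4.4244, 5.4244].


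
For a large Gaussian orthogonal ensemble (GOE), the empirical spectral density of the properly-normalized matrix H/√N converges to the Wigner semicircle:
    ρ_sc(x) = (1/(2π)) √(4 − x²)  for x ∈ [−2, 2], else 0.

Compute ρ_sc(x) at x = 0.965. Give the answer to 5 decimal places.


ρ_sc(x) = (1/(2π)) √(4 − x²). With x = 0.965:
  4 − x² = 4 − (0.965)² = 4 − 0.931225 = 3.068775.
  √(4 − x²) = 1.751792.
  1/(2π) = 0.159155.
  ρ_sc(0.965) = 0.159155 · 1.751792 = 0.278806.

Rounded to 5 decimal places: ρ_sc(0.965) ≈ 0.27881.


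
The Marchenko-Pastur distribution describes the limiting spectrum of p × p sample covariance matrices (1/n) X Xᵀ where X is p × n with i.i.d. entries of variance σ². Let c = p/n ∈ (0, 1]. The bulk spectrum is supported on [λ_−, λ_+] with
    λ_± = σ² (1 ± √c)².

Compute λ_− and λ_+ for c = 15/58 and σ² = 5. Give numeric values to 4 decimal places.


c = 15/58 = 0.258621; √c = 0.508548.
λ_− = σ² (1 − √c)² = 5 · (1 − 0.508548)² = 5 · (0.491452)² = 1.207627.
λ_+ = σ² (1 + √c)² = 5 · (1 + 0.508548)² = 5 · (1.508548)² = 11.378580.

Rounded to 4 decimal places: λ_− ≈ 1.2076, λ_+ ≈ 11.3786.


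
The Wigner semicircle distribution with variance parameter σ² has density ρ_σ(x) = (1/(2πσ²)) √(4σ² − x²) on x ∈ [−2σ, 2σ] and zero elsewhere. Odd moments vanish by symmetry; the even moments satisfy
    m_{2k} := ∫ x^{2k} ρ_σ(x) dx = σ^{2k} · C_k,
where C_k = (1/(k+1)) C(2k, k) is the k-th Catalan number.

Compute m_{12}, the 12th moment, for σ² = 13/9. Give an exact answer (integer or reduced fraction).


By the scaled semicircle moment identity, m_{2k} = σ^{2k} · C_k with k = 6.
C_6 = (1/(k+1)) · C(2k, k) = (1/7) · C(12, 6) = (1/7) · 924 = 132.
σ^{2k} = (σ²)^k = (13/9)^6 = 4826809/531441.

Therefore m_{12} = σ^{12} · C_6 = (4826809/531441) · 132 = 212379596/177147.


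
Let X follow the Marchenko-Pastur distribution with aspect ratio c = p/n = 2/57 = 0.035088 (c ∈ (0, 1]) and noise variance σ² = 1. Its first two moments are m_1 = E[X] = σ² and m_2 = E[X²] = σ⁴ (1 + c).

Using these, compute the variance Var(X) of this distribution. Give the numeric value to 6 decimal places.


m_1 = E[X] = σ² = 1, so m_1² = 1.
m_2 = E[X²] = σ⁴ (1 + c) = 1 · (1 + 0.035088) = 1 · 1.035088 = 1.035088.
(Note m_2 − m_1² simplifies to c · σ⁴ = 0.035088 · 1.)

Var(X) = m_2 − m_1² = 1.035088 − 1 = 0.035088.


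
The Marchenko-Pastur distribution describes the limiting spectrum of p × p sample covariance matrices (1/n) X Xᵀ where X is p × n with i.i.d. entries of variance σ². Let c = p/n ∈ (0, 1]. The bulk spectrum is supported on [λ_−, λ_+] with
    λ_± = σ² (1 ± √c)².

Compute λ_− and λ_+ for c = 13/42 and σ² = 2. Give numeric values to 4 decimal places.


c = 13/42 = 0.309524; √c = 0.556349.
λ_− = σ² (1 − √c)² = 2 · (1 − 0.556349)² = 2 · (0.443651)² = 0.393653.
λ_+ = σ² (1 + √c)² = 2 · (1 + 0.556349)² = 2 · (1.556349)² = 4.844442.

Rounded to 4 decimal places: λ_− ≈ 0.3937, λ_+ ≈ 4.8444.
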